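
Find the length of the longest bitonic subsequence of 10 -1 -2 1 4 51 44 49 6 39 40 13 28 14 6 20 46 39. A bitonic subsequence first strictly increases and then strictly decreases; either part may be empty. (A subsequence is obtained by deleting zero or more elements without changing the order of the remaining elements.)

9

Let inc[i] be the LIS ending at i and dec[i] the longest strictly decreasing subsequence starting at i. inc = [1, 1, 1, 2, 3, 4, 4, 5, 4, 5, 6, 5, 6, 6, 4, 7, 8, 8], dec = [3, 2, 1, 1, 1, 6, 5, 5, 1, 4, 4, 2, 3, 2, 1, 1, 2, 1].
max_i inc[i]+dec[i]−1 = 9, with one witness -1, 1, 4, 51, 49, 40, 28, 14, 6.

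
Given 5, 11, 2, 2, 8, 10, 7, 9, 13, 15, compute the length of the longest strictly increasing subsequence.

Scanning left to right, the best length ending at each element is: 5→1, 11→2, 2→1, 2→1, 8→2, 10→3, 7→2, 9→3, 13→4, 15→5.
So the longest increasing subsequence has length 5, e.g. 5, 8, 10, 13, 15.

5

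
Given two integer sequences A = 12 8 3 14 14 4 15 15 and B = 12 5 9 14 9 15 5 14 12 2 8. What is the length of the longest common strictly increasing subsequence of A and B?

For each value that appears in both, track the longest common increasing run ending there.
The best achievable length is 3; one witness is 12, 14, 15 (A-positions 1,4,7, B-positions 1,4,6).

3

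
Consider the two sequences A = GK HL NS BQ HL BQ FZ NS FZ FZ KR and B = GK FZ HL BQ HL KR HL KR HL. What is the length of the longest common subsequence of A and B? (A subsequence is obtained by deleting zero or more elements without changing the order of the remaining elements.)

Backtracking the LCS table gives one alignment: GK (A1,B1) → HL (A2,B3) → BQ (A4,B4) → HL (A5,B7) → KR (A11,B8).
So the longest common subsequence has length 5.

5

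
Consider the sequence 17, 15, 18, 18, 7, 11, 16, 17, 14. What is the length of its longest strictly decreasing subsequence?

3

Let dp[i] be the longest decreasing subsequence ending at position i. Then dp = [1, 2, 1, 1, 3, 3, 2, 2, 3].
The maximum is 3; one witness is 17, 15, 7 at positions 1,2,5.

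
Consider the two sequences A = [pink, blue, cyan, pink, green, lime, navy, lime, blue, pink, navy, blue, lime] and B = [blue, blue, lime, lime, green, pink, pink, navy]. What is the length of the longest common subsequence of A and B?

5

A longest common subsequence is blue, lime, lime, pink, navy (length 5); the LCS DP confirms no longer common subsequence exists.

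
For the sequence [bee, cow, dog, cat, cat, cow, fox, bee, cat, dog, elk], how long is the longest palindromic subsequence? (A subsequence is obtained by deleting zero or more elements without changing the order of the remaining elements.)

6

Using dp[i][j] = 2 + dp[i+1][j−1] if the ends match, else max(dp[i+1][j], dp[i][j−1]):
dp[1][11] = 6. A witness is bee cow cat cat cow bee at positions 1,2,4,5,6,8.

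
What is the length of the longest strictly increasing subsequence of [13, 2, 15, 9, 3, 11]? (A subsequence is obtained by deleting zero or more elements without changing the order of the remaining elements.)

One longest increasing subsequence is 2, 9, 11 (positions 2,4,6), of length 3; no longer one exists.

3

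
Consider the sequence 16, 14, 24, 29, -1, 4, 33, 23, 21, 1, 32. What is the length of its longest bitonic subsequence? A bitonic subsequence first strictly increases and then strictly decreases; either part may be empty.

Let inc[i] be the LIS ending at i and dec[i] the longest strictly decreasing subsequence starting at i. inc = [1, 1, 2, 3, 1, 2, 4, 3, 3, 2, 4], dec = [4, 3, 4, 4, 1, 2, 4, 3, 2, 1, 1].
max_i inc[i]+dec[i]−1 = 7, with one witness 16, 24, 29, 33, 23, 21, 1.

7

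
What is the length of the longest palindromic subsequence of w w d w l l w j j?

Using dp[i][j] = 2 + dp[i+1][j−1] if the ends match, else max(dp[i+1][j], dp[i][j−1]):
dp[1][9] = 5. A witness is wwdww at positions 1,2,3,4,7.

5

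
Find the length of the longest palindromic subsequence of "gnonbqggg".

5

Using dp[i][j] = 2 + dp[i+1][j−1] if the ends match, else max(dp[i+1][j], dp[i][j−1]):
dp[1][9] = 5. A witness is gnong at positions 1,2,3,4,9.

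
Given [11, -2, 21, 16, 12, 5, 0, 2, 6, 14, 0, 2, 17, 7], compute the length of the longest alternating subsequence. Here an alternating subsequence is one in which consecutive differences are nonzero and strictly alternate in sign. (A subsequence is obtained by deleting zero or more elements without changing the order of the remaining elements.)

A longest alternating subsequence is 11, -2, 21, 0, 2, 0, 17, 7 (positions 1,2,3,7,8,11,13,14); its 7 consecutive differences strictly alternate in sign, and length 8 is optimal.

8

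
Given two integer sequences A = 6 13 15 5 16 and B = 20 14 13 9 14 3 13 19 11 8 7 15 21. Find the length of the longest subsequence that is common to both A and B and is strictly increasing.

For each value that appears in both, track the longest common increasing run ending there.
The best achievable length is 2; one witness is 13, 15 (A-positions 2,3, B-positions 3,12).

2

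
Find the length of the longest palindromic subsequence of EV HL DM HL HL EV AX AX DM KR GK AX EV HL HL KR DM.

11

One longest palindromic subsequence is DM HL HL EV AX GK AX EV HL HL DM (positions 3,4,5,6,7,11,12,13,14,15,17); it reads the same forward and backward, and the interval DP gives dp[1][17] = 11.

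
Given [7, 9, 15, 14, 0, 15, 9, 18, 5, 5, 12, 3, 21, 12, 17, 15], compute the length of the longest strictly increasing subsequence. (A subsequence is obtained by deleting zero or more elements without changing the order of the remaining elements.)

6

One longest increasing subsequence is 7, 9, 14, 15, 18, 21 (positions 1,2,4,6,8,13), of length 6; no longer one exists.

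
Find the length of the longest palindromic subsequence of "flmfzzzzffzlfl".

10

One longest palindromic subsequence is flfzzzzflf (positions 1,2,4,5,6,7,8,10,12,13); it reads the same forward and backward, and the interval DP gives dp[1][14] = 10.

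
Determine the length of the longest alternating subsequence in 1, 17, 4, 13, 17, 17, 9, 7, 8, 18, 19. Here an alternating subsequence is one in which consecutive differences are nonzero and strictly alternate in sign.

A longest alternating subsequence is 1, 17, 4, 13, 7, 8 (positions 1,2,3,4,8,9); its 5 consecutive differences strictly alternate in sign, and length 6 is optimal.

6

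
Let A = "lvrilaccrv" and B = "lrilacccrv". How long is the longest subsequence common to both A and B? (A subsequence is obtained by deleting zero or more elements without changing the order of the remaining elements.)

9

Backtracking the LCS table gives one alignment: l (A1,B1) → r (A3,B2) → i (A4,B3) → l (A5,B4) → a (A6,B5) → c (A7,B7) → c (A8,B8) → r (A9,B9) → v (A10,B10).
So the longest common subsequence has length 9.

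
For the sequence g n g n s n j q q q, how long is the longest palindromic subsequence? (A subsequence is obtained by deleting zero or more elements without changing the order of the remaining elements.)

Using dp[i][j] = 2 + dp[i+1][j−1] if the ends match, else max(dp[i+1][j], dp[i][j−1]):
dp[1][10] = 3. A witness is qqq at positions 8,9,10.

3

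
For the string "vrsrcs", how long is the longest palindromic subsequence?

3

Using dp[i][j] = 2 + dp[i+1][j−1] if the ends match, else max(dp[i+1][j], dp[i][j−1]):
dp[1][6] = 3. A witness is scs at positions 3,5,6.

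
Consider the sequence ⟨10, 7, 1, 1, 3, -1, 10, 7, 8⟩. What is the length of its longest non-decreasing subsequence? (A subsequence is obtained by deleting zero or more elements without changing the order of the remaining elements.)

Let dp[i] be the longest non-decreasing subsequence ending at position i. Then dp = [1, 1, 1, 2, 3, 1, 4, 4, 5].
The maximum is 5; one witness is 1, 1, 3, 7, 8 at positions 3,4,5,8,9.

5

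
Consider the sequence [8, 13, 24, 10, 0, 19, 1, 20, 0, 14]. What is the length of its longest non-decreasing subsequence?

4

One longest non-decreasing subsequence is 8, 13, 19, 20 (positions 1,2,6,8), of length 4; no longer one exists.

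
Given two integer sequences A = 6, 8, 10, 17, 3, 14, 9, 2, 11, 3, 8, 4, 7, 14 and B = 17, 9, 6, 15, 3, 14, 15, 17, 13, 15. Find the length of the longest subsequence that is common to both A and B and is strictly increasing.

2

For each value that appears in both, track the longest common increasing run ending there.
The best achievable length is 2; one witness is 6, 14 (A-positions 1,6, B-positions 3,6).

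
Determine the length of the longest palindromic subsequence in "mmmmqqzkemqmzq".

7

One longest palindromic subsequence is qzmqmzq (positions 5,7,10,11,12,13,14); it reads the same forward and backward, and the interval DP gives dp[1][14] = 7.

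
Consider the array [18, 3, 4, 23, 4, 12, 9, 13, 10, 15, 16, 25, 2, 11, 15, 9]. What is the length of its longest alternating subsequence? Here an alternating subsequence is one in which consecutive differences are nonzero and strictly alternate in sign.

12

A longest alternating subsequence is 18, 3, 23, 4, 12, 9, 13, 10, 15, 2, 11, 9 (positions 1,2,4,5,6,7,8,9,10,13,14,16); its 11 consecutive differences strictly alternate in sign, and length 12 is optimal.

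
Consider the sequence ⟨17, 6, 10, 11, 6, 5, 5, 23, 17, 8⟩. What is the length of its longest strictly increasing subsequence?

4

Let dp[i] be the longest increasing subsequence ending at position i. Then dp = [1, 1, 2, 3, 1, 1, 1, 4, 4, 2].
The maximum is 4; one witness is 6, 10, 11, 23 at positions 2,3,4,8.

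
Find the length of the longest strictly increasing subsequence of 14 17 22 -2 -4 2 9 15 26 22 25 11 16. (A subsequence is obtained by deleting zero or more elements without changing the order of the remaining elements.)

Scanning left to right, the best length ending at each element is: 14→1, 17→2, 22→3, -2→1, -4→1, 2→2, 9→3, 15→4, 26→5, 22→5, 25→6, 11→4, 16→5.
So the longest increasing subsequence has length 6, e.g. -2, 2, 9, 15, 22, 25.

6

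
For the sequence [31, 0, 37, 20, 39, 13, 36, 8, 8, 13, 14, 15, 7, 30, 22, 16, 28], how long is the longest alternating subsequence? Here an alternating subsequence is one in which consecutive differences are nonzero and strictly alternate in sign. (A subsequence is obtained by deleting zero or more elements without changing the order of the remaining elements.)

A longest alternating subsequence is 31, 0, 37, 20, 39, 13, 36, 8, 13, 7, 30, 22, 28 (positions 1,2,3,4,5,6,7,8,10,13,14,15,17); its 12 consecutive differences strictly alternate in sign, and length 13 is optimal.

13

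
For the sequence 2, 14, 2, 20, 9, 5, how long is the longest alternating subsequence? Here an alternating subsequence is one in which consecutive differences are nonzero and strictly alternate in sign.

A longest alternating subsequence is 2, 14, 2, 20, 9 (positions 1,2,3,4,5); its 4 consecutive differences strictly alternate in sign, and length 5 is optimal.

5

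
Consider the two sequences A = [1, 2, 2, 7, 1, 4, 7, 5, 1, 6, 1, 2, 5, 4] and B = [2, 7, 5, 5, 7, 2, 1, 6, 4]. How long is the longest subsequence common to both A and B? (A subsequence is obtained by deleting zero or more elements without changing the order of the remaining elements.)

Backtracking the LCS table gives one alignment: 2 (A3,B1) → 7 (A4,B2) → 7 (A7,B5) → 1 (A9,B7) → 6 (A10,B8) → 4 (A14,B9).
So the longest common subsequence has length 6.

6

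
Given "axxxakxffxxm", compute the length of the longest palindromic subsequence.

Using dp[i][j] = 2 + dp[i+1][j−1] if the ends match, else max(dp[i+1][j], dp[i][j−1]):
dp[1][12] = 7. A witness is xxxkxxx at positions 2,3,4,6,7,10,11.

7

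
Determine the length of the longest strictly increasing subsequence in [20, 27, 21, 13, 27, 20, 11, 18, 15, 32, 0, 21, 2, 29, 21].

Scanning left to right, the best length ending at each element is: 20→1, 27→2, 21→2, 13→1, 27→3, 20→2, 11→1, 18→2, 15→2, 32→4, 0→1, 21→3, 2→2, 29→4, 21→3.
So the longest increasing subsequence has length 4, e.g. 20, 21, 27, 32.

4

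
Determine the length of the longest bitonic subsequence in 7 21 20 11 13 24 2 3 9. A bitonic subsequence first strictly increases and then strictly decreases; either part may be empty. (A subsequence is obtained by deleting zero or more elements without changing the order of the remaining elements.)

5

Let inc[i] be the LIS ending at i and dec[i] the longest strictly decreasing subsequence starting at i. inc = [1, 2, 2, 2, 3, 4, 1, 2, 3], dec = [2, 4, 3, 2, 2, 2, 1, 1, 1].
max_i inc[i]+dec[i]−1 = 5, with one witness 7, 21, 20, 13, 9.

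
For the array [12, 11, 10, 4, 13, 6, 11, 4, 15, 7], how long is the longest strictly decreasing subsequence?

5

One longest decreasing subsequence is 12, 11, 10, 6, 4 (positions 1,2,3,6,8), of length 5; no longer one exists.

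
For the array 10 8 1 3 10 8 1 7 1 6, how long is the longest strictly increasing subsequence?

One longest increasing subsequence is 1, 3, 10 (positions 3,4,5), of length 3; no longer one exists.

3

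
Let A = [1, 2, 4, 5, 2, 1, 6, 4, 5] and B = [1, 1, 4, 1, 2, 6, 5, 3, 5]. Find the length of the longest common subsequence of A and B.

5

Backtracking the LCS table gives one alignment: 1 (A1,B2) → 4 (A3,B3) → 2 (A5,B5) → 6 (A7,B6) → 5 (A9,B9).
So the longest common subsequence has length 5.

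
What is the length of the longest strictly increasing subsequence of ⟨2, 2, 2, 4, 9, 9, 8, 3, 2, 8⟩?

3

Let dp[i] be the longest increasing subsequence ending at position i. Then dp = [1, 1, 1, 2, 3, 3, 3, 2, 1, 3].
The maximum is 3; one witness is 2, 4, 9 at positions 1,4,5.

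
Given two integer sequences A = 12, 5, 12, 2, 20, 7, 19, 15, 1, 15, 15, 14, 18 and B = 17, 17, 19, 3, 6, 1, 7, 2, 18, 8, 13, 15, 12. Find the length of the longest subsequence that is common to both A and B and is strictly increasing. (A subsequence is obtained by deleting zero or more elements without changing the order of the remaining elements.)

For each value that appears in both, track the longest common increasing run ending there.
The best achievable length is 2; one witness is 1, 18 (A-positions 9,13, B-positions 6,9).

2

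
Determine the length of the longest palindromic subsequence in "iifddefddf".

One longest palindromic subsequence is fddfddf (positions 3,4,5,7,8,9,10); it reads the same forward and backward, and the interval DP gives dp[1][10] = 7.

7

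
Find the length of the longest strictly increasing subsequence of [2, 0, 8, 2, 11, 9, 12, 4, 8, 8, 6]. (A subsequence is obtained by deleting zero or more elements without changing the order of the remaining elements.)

4

One longest increasing subsequence is 2, 8, 11, 12 (positions 1,3,5,7), of length 4; no longer one exists.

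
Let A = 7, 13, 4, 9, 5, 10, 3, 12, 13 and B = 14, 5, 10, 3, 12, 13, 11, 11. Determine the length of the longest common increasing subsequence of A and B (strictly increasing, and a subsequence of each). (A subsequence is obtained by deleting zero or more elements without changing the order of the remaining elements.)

A longest common strictly increasing subsequence is 5, 10, 12, 13 (length 4); it appears in order in both A and B, and no longer such subsequence exists.

4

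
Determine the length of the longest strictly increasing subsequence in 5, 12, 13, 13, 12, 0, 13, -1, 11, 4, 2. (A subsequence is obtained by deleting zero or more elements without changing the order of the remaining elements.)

Let dp[i] be the longest increasing subsequence ending at position i. Then dp = [1, 2, 3, 3, 2, 1, 3, 1, 2, 2, 2].
The maximum is 3; one witness is 5, 12, 13 at positions 1,2,3.

3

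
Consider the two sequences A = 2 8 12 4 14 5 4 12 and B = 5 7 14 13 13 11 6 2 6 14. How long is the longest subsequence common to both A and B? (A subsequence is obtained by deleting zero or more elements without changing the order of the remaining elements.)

2

Backtracking the LCS table gives one alignment: 2 (A1,B8) → 14 (A5,B10).
So the longest common subsequence has length 2.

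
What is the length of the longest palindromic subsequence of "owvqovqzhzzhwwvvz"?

8

Using dp[i][j] = 2 + dp[i+1][j−1] if the ends match, else max(dp[i+1][j], dp[i][j−1]):
dp[1][17] = 8. A witness is vvhzzhvv at positions 3,6,9,10,11,12,15,16.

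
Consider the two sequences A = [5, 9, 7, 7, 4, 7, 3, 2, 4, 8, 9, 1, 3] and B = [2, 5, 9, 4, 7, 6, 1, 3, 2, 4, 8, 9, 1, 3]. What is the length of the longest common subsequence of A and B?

A longest common subsequence is 5, 9, 4, 7, 3, 2, 4, 8, 9, 1, 3 (length 11); the LCS DP confirms no longer common subsequence exists.

11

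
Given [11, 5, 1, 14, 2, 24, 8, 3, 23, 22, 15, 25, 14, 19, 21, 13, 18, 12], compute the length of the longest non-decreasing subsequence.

Let dp[i] be the longest non-decreasing subsequence ending at position i. Then dp = [1, 1, 1, 2, 2, 3, 3, 3, 4, 4, 4, 5, 4, 5, 6, 4, 5, 4].
The maximum is 6; one witness is 1, 2, 8, 15, 19, 21 at positions 3,5,7,11,14,15.

6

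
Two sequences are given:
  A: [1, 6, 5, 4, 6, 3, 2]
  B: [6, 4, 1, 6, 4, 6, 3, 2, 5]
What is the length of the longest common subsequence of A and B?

6

A longest common subsequence is 1, 6, 4, 6, 3, 2 (length 6); the LCS DP confirms no longer common subsequence exists.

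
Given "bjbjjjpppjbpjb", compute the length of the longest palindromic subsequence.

11

One longest palindromic subsequence is bjbjpppjbjb (positions 1,2,3,4,7,8,9,10,11,13,14); it reads the same forward and backward, and the interval DP gives dp[1][14] = 11.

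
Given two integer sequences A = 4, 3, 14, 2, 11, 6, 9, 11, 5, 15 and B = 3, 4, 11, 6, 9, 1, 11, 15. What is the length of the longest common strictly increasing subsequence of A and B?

A longest common strictly increasing subsequence is 3, 6, 9, 11, 15 (length 5); it appears in order in both A and B, and no longer such subsequence exists.

5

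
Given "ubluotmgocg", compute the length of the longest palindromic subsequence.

One longest palindromic subsequence is gcg (positions 8,10,11); it reads the same forward and backward, and the interval DP gives dp[1][11] = 3.

3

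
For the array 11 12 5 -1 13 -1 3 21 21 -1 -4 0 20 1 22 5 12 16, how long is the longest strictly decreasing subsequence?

Scanning left to right, the best length ending at each element is: 11→1, 12→1, 5→2, -1→3, 13→1, -1→3, 3→3, 21→1, 21→1, -1→4, -4→5, 0→4, 20→2, 1→4, 22→1, 5→3, 12→3, 16→3.
So the longest decreasing subsequence has length 5, e.g. 11, 5, 3, -1, -4.

5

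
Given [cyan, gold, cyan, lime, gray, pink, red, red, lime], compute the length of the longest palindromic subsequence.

One longest palindromic subsequence is lime red red lime (positions 4,7,8,9); it reads the same forward and backward, and the interval DP gives dp[1][9] = 4.

4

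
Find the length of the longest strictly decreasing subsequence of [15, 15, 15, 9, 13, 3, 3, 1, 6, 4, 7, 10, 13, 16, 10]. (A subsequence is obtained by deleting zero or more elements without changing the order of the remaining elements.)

4

Let dp[i] be the longest decreasing subsequence ending at position i. Then dp = [1, 1, 1, 2, 2, 3, 3, 4, 3, 4, 3, 3, 2, 1, 3].
The maximum is 4; one witness is 15, 9, 3, 1 at positions 1,4,6,8.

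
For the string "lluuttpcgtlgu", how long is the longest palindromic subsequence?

5

Using dp[i][j] = 2 + dp[i+1][j−1] if the ends match, else max(dp[i+1][j], dp[i][j−1]):
dp[1][13] = 5. A witness is uglgu at positions 3,9,11,12,13.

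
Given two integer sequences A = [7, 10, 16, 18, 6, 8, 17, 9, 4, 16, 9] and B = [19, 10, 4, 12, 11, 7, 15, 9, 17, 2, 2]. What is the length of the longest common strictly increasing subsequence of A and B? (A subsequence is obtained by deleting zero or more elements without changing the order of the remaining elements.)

2

A longest common strictly increasing subsequence is 7, 9 (length 2); it appears in order in both A and B, and no longer such subsequence exists.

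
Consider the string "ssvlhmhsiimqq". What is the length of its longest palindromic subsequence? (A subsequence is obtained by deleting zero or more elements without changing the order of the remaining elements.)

5

Using dp[i][j] = 2 + dp[i+1][j−1] if the ends match, else max(dp[i+1][j], dp[i][j−1]):
dp[1][13] = 5. A witness is shmhs at positions 2,5,6,7,8.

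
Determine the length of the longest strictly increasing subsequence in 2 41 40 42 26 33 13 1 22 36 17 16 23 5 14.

4

One longest increasing subsequence is 2, 26, 33, 36 (positions 1,5,6,10), of length 4; no longer one exists.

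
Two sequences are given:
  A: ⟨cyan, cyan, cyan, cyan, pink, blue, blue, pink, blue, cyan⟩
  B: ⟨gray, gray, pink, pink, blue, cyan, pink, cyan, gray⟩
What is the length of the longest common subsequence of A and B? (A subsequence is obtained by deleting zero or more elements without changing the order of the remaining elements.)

4

A longest common subsequence is pink, blue, pink, cyan (length 4); the LCS DP confirms no longer common subsequence exists.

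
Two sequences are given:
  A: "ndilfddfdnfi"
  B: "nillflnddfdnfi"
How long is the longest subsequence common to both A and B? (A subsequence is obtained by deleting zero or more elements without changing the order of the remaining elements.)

Backtracking the LCS table gives one alignment: n (A1,B1) → i (A3,B2) → l (A4,B4) → f (A5,B5) → d (A6,B8) → d (A7,B9) → f (A8,B10) → d (A9,B11) → n (A10,B12) → f (A11,B13) → i (A12,B14).
So the longest common subsequence has length 11.

11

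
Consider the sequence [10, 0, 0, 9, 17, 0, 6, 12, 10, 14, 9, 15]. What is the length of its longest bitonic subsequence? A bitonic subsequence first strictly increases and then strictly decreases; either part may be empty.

6

Let inc[i] be the LIS ending at i and dec[i] the longest strictly decreasing subsequence starting at i. inc = [1, 1, 1, 2, 3, 1, 2, 3, 3, 4, 3, 5], dec = [3, 1, 1, 2, 4, 1, 1, 3, 2, 2, 1, 1].
max_i inc[i]+dec[i]−1 = 6, with one witness 0, 9, 17, 12, 10, 9.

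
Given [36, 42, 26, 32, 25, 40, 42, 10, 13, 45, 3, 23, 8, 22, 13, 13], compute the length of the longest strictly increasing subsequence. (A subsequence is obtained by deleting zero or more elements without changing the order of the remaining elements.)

Let dp[i] be the longest increasing subsequence ending at position i. Then dp = [1, 2, 1, 2, 1, 3, 4, 1, 2, 5, 1, 3, 2, 3, 3, 3].
The maximum is 5; one witness is 26, 32, 40, 42, 45 at positions 3,4,6,7,10.

5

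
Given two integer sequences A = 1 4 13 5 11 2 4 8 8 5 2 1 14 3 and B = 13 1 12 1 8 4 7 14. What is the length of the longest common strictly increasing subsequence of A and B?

For each value that appears in both, track the longest common increasing run ending there.
The best achievable length is 3; one witness is 1, 8, 14 (A-positions 1,8,13, B-positions 2,5,8).

3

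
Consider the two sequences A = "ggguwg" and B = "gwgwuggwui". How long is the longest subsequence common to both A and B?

4

Backtracking the LCS table gives one alignment: g (A1,B3) → g (A2,B6) → g (A3,B7) → u (A4,B9).
So the longest common subsequence has length 4.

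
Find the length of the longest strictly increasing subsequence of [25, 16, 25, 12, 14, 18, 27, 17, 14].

One longest increasing subsequence is 12, 14, 18, 27 (positions 4,5,6,7), of length 4; no longer one exists.

4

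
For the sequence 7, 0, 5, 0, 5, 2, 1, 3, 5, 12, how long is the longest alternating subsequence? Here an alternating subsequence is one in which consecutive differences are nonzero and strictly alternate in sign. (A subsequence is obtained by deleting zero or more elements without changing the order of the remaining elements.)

A longest alternating subsequence is 7, 0, 5, 0, 5, 2, 3 (positions 1,2,3,4,5,6,8); its 6 consecutive differences strictly alternate in sign, and length 7 is optimal.

7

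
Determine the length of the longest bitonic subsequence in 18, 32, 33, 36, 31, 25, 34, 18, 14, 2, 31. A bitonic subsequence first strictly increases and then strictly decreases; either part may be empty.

9

Let inc[i] be the LIS ending at i and dec[i] the longest strictly decreasing subsequence starting at i. inc = [1, 2, 3, 4, 2, 2, 4, 1, 1, 1, 3], dec = [3, 6, 6, 6, 5, 4, 4, 3, 2, 1, 1].
max_i inc[i]+dec[i]−1 = 9, with one witness 18, 32, 33, 36, 31, 25, 18, 14, 2.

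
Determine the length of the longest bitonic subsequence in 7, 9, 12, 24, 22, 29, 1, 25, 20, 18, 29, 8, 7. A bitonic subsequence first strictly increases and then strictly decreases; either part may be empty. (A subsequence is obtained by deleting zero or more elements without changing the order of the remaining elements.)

Let inc[i] be the LIS ending at i and dec[i] the longest strictly decreasing subsequence starting at i. inc = [1, 2, 3, 4, 4, 5, 1, 5, 4, 4, 6, 2, 2], dec = [2, 3, 3, 6, 5, 6, 1, 5, 4, 3, 3, 2, 1].
max_i inc[i]+dec[i]−1 = 10, with one witness 7, 9, 12, 24, 29, 25, 20, 18, 8, 7.

10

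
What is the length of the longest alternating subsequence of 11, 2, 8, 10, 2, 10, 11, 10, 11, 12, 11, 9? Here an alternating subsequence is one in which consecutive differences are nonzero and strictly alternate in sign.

Track the best alternating length ending on an up-step vs a down-step at each position: up/down = 1/1, 1/2, 3/2, 3/2, 1/4, 5/2, 5/1, 5/6, 7/1, 7/1, 7/8, 5/8.
The maximum over both is 8; one such subsequence is 11, 2, 8, 2, 11, 10, 12, 11.

8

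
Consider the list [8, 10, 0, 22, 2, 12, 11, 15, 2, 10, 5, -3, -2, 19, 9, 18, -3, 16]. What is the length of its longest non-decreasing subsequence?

6

One longest non-decreasing subsequence is 0, 2, 2, 5, 9, 18 (positions 3,5,9,11,15,16), of length 6; no longer one exists.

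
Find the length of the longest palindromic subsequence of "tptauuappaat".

8

One longest palindromic subsequence is taappaat (positions 1,4,7,8,9,10,11,12); it reads the same forward and backward, and the interval DP gives dp[1][12] = 8.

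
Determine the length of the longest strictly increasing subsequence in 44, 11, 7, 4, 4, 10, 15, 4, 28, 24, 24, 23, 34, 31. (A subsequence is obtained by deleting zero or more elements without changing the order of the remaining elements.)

One longest increasing subsequence is 7, 10, 15, 28, 34 (positions 3,6,7,9,13), of length 5; no longer one exists.

5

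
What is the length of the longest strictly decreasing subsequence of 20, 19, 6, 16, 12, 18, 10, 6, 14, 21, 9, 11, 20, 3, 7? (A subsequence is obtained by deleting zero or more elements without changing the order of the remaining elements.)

7

Scanning left to right, the best length ending at each element is: 20→1, 19→2, 6→3, 16→3, 12→4, 18→3, 10→5, 6→6, 14→4, 21→1, 9→6, 11→5, 20→2, 3→7, 7→7.
So the longest decreasing subsequence has length 7, e.g. 20, 19, 16, 12, 10, 6, 3.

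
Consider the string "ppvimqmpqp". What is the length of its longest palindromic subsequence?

One longest palindromic subsequence is ppmqmpp (positions 1,2,5,6,7,8,10); it reads the same forward and backward, and the interval DP gives dp[1][10] = 7.

7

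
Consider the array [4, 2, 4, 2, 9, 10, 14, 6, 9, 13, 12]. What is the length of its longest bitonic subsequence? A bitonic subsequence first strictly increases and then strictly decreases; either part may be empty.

7

Let inc[i] be the LIS ending at i and dec[i] the longest strictly decreasing subsequence starting at i. inc = [1, 1, 2, 1, 3, 4, 5, 3, 4, 5, 5], dec = [2, 1, 2, 1, 2, 2, 3, 1, 1, 2, 1].
max_i inc[i]+dec[i]−1 = 7, with one witness 2, 4, 9, 10, 14, 13, 12.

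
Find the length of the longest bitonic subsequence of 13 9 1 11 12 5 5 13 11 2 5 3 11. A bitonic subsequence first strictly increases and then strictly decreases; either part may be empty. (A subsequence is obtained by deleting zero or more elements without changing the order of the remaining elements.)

One longest bitonic subsequence is 9, 11, 12, 13, 11, 5, 3 (positions 2,4,5,8,9,11,12): it rises to 13 then falls. Length 7 is optimal.

7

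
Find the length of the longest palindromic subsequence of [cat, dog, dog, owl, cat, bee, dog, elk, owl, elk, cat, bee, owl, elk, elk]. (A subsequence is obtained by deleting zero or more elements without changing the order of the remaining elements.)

One longest palindromic subsequence is owl bee elk owl elk bee owl (positions 4,6,8,9,10,12,13); it reads the same forward and backward, and the interval DP gives dp[1][15] = 7.

7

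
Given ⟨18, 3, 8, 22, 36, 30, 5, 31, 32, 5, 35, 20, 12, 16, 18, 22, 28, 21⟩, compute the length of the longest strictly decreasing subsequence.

Let dp[i] be the longest decreasing subsequence ending at position i. Then dp = [1, 2, 2, 1, 1, 2, 3, 2, 2, 3, 2, 3, 4, 4, 4, 3, 3, 4].
The maximum is 4; one witness is 36, 30, 20, 12 at positions 5,6,12,13.

4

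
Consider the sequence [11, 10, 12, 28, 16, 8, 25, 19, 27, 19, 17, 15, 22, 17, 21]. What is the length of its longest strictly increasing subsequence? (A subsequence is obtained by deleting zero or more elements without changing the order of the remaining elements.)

Scanning left to right, the best length ending at each element is: 11→1, 10→1, 12→2, 28→3, 16→3, 8→1, 25→4, 19→4, 27→5, 19→4, 17→4, 15→3, 22→5, 17→4, 21→5.
So the longest increasing subsequence has length 5, e.g. 11, 12, 16, 25, 27.

5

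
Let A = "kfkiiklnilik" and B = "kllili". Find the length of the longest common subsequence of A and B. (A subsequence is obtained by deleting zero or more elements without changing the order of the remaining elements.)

5

Backtracking the LCS table gives one alignment: k (A1,B1) → l (A7,B3) → i (A9,B4) → l (A10,B5) → i (A11,B6).
So the longest common subsequence has length 5.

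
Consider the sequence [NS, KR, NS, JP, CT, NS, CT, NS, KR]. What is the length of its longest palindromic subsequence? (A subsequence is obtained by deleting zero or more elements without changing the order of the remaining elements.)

Using dp[i][j] = 2 + dp[i+1][j−1] if the ends match, else max(dp[i+1][j], dp[i][j−1]):
dp[1][9] = 7. A witness is KR NS CT NS CT NS KR at positions 2,3,5,6,7,8,9.

7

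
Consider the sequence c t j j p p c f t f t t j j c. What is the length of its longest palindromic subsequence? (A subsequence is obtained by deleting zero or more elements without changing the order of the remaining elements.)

One longest palindromic subsequence is cjjtttjjc (positions 1,3,4,9,11,12,13,14,15); it reads the same forward and backward, and the interval DP gives dp[1][15] = 9.

9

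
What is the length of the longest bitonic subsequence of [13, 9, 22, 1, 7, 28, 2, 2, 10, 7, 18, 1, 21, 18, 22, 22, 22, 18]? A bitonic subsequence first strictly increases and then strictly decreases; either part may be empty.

7

Let inc[i] be the LIS ending at i and dec[i] the longest strictly decreasing subsequence starting at i. inc = [1, 1, 2, 1, 2, 3, 2, 2, 3, 3, 4, 1, 5, 4, 6, 6, 6, 4], dec = [5, 4, 4, 1, 3, 4, 2, 2, 3, 2, 2, 1, 2, 1, 2, 2, 2, 1].
max_i inc[i]+dec[i]−1 = 7, with one witness 1, 7, 10, 18, 21, 22, 18.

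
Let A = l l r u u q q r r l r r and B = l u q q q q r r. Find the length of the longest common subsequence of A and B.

A longest common subsequence is luqqrr (length 6); the LCS DP confirms no longer common subsequence exists.

6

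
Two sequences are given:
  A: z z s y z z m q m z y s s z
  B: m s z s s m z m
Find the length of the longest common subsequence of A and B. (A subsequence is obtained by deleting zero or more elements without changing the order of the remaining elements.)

A longest common subsequence is szssz (length 5); the LCS DP confirms no longer common subsequence exists.

5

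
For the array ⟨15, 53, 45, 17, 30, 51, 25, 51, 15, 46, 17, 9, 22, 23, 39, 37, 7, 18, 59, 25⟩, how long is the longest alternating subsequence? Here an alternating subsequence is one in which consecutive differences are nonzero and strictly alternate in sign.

13

Track the best alternating length ending on an up-step vs a down-step at each position: up/down = 1/1, 2/1, 2/3, 2/3, 4/3, 4/3, 4/5, 6/3, 1/7, 8/7, 8/9, 1/9, 10/9, 10/9, 10/9, 10/11, 1/11, 12/11, 12/1, 12/13.
The maximum over both is 13; one such subsequence is 15, 53, 17, 30, 25, 51, 15, 46, 17, 39, 37, 59, 25.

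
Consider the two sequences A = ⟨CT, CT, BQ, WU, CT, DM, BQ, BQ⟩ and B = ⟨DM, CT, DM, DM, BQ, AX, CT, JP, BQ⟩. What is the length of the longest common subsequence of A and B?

4

Backtracking the LCS table gives one alignment: CT (A1,B2) → BQ (A3,B5) → CT (A5,B7) → BQ (A8,B9).
So the longest common subsequence has length 4.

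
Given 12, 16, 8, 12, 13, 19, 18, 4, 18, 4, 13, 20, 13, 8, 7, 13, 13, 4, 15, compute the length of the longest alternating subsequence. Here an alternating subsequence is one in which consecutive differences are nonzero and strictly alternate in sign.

12

Track the best alternating length ending on an up-step vs a down-step at each position: up/down = 1/1, 2/1, 1/3, 4/3, 4/3, 4/1, 4/5, 1/5, 6/5, 1/7, 8/7, 8/1, 8/9, 8/9, 8/9, 10/9, 10/9, 1/11, 12/9.
The maximum over both is 12; one such subsequence is 12, 16, 8, 12, 4, 18, 4, 13, 8, 13, 4, 15.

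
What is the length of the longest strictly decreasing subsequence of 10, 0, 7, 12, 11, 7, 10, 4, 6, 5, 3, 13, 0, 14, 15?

7

Let dp[i] be the longest decreasing subsequence ending at position i. Then dp = [1, 2, 2, 1, 2, 3, 3, 4, 4, 5, 6, 1, 7, 1, 1].
The maximum is 7; one witness is 12, 11, 7, 6, 5, 3, 0 at positions 4,5,6,9,10,11,13.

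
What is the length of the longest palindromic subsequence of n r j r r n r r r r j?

Using dp[i][j] = 2 + dp[i+1][j−1] if the ends match, else max(dp[i+1][j], dp[i][j−1]):
dp[1][11] = 8. A witness is jrrrrrrj at positions 3,4,5,7,8,9,10,11.

8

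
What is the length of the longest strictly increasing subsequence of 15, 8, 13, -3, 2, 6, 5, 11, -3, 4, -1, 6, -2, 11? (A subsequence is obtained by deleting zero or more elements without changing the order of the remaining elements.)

5

One longest increasing subsequence is -3, 2, 5, 6, 11 (positions 4,5,7,12,14), of length 5; no longer one exists.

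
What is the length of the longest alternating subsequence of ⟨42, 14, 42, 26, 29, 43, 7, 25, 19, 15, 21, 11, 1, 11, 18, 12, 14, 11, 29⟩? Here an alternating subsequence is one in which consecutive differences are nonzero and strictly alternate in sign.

A longest alternating subsequence is 42, 14, 42, 26, 29, 7, 25, 19, 21, 11, 18, 12, 14, 11, 29 (positions 1,2,3,4,5,7,8,9,11,12,15,16,17,18,19); its 14 consecutive differences strictly alternate in sign, and length 15 is optimal.

15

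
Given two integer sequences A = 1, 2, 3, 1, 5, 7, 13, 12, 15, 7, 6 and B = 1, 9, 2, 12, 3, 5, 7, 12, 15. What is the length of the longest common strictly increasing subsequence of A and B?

7

For each value that appears in both, track the longest common increasing run ending there.
The best achievable length is 7; one witness is 1, 2, 3, 5, 7, 12, 15 (A-positions 1,2,3,5,6,8,9, B-positions 1,3,5,6,7,8,9).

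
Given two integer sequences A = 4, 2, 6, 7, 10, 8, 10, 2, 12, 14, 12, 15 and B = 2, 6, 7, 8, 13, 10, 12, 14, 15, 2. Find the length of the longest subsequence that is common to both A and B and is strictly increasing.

8

A longest common strictly increasing subsequence is 2, 6, 7, 8, 10, 12, 14, 15 (length 8); it appears in order in both A and B, and no longer such subsequence exists.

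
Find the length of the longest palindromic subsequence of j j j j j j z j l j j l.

9

One longest palindromic subsequence is jjjjjjjjj (positions 1,2,3,4,5,6,8,10,11); it reads the same forward and backward, and the interval DP gives dp[1][12] = 9.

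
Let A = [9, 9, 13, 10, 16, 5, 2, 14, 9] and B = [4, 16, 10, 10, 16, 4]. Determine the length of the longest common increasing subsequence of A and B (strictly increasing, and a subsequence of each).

For each value that appears in both, track the longest common increasing run ending there.
The best achievable length is 2; one witness is 10, 16 (A-positions 4,5, B-positions 3,5).

2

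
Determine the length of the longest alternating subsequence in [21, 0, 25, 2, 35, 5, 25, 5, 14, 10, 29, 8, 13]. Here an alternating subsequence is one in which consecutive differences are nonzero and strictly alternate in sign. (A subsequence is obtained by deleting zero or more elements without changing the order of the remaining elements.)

A longest alternating subsequence is 21, 0, 25, 2, 35, 5, 25, 5, 14, 10, 29, 8, 13 (positions 1,2,3,4,5,6,7,8,9,10,11,12,13); its 12 consecutive differences strictly alternate in sign, and length 13 is optimal.

13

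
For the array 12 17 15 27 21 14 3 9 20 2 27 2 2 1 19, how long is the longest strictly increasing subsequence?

Scanning left to right, the best length ending at each element is: 12→1, 17→2, 15→2, 27→3, 21→3, 14→2, 3→1, 9→2, 20→3, 2→1, 27→4, 2→1, 2→1, 1→1, 19→3.
So the longest increasing subsequence has length 4, e.g. 12, 17, 21, 27.

4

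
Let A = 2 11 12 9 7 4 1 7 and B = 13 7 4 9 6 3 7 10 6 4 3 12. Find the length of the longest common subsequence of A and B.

3

Backtracking the LCS table gives one alignment: 9 (A4,B4) → 7 (A5,B7) → 4 (A6,B10).
So the longest common subsequence has length 3.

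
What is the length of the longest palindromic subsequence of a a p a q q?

One longest palindromic subsequence is apa (positions 2,3,4); it reads the same forward and backward, and the interval DP gives dp[1][6] = 3.

3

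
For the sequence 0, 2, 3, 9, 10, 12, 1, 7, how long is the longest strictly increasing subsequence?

Scanning left to right, the best length ending at each element is: 0→1, 2→2, 3→3, 9→4, 10→5, 12→6, 1→2, 7→4.
So the longest increasing subsequence has length 6, e.g. 0, 2, 3, 9, 10, 12.

6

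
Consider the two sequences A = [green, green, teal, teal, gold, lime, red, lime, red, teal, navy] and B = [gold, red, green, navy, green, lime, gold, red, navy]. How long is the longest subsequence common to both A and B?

Backtracking the LCS table gives one alignment: green (A1,B3) → green (A2,B5) → gold (A5,B7) → red (A9,B8) → navy (A11,B9).
So the longest common subsequence has length 5.

5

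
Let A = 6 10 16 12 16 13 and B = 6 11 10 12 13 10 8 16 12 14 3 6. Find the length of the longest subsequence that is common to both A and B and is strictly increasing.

4

For each value that appears in both, track the longest common increasing run ending there.
The best achievable length is 4; one witness is 6, 10, 12, 13 (A-positions 1,2,4,6, B-positions 1,3,4,5).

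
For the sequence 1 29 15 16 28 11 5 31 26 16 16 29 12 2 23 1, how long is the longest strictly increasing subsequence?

Scanning left to right, the best length ending at each element is: 1→1, 29→2, 15→2, 16→3, 28→4, 11→2, 5→2, 31→5, 26→4, 16→3, 16→3, 29→5, 12→3, 2→2, 23→4, 1→1.
So the longest increasing subsequence has length 5, e.g. 1, 15, 16, 28, 31.

5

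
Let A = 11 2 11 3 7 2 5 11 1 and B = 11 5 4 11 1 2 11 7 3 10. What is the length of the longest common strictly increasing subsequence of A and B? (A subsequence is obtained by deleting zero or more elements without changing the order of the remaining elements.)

2

For each value that appears in both, track the longest common increasing run ending there.
The best achievable length is 2; one witness is 5, 11 (A-positions 7,8, B-positions 2,4).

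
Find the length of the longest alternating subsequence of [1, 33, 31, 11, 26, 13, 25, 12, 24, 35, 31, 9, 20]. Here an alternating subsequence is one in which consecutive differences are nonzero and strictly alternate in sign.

Track the best alternating length ending on an up-step vs a down-step at each position: up/down = 1/1, 2/1, 2/3, 2/3, 4/3, 4/5, 6/5, 4/7, 8/7, 8/1, 8/9, 2/9, 10/9.
The maximum over both is 10; one such subsequence is 1, 33, 11, 26, 13, 25, 12, 24, 9, 20.

10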